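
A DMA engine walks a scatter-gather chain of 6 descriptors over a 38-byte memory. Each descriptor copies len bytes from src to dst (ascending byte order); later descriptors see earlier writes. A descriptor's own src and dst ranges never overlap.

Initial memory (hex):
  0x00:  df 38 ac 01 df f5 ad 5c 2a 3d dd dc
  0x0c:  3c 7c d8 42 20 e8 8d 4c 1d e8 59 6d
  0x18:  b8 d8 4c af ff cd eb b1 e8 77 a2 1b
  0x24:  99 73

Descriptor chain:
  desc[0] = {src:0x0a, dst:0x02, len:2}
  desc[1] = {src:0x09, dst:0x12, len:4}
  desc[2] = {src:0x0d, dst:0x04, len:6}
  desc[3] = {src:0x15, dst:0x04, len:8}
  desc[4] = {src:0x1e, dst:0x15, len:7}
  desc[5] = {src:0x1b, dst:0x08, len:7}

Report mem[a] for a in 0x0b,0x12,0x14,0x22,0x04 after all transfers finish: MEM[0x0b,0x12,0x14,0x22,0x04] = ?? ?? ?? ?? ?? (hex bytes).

MEM[0x0b,0x12,0x14,0x22,0x04] = eb 3d dc a2 3c

#0 dst[0x02+2] := {0xdd,0xdc}
#1 dst[0x12+4] := {0x3d,0xdd,0xdc,0x3c}
#2 dst[0x04+6] := {0x7c,0xd8,0x42,0x20,0xe8,0x3d}
#3 dst[0x04+8] := {0x3c,0x59,0x6d,0xb8,0xd8,0x4c,0xaf,0xff}
#4 dst[0x15+7] := {0xeb,0xb1,0xe8,0x77,0xa2,0x1b,0x99}
#5 dst[0x08+7] := {0x99,0xff,0xcd,0xeb,0xb1,0xe8,0x77}
query mem[0x0b]=0xeb, mem[0x12]=0x3d, mem[0x14]=0xdc, mem[0x22]=0xa2, mem[0x04]=0x3c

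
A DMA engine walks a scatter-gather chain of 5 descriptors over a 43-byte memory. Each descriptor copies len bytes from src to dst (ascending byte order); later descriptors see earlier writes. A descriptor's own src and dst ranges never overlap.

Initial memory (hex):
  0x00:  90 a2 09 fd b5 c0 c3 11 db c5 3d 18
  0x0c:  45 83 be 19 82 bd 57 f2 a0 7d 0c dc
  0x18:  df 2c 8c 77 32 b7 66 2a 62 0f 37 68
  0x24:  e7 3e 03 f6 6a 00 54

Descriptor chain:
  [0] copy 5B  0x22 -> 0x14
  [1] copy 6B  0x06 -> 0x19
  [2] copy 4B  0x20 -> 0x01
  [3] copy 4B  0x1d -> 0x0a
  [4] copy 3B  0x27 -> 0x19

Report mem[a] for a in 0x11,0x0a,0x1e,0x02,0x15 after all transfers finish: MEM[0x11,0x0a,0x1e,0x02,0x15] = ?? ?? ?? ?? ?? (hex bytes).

D0: mem[0x14..0x18] <- [37 68 e7 3e 03]
D1: mem[0x19..0x1e] <- [c3 11 db c5 3d 18]
D2: mem[0x01..0x04] <- [62 0f 37 68]
D3: mem[0x0a..0x0d] <- [3d 18 2a 62]
D4: mem[0x19..0x1b] <- [f6 6a 00]
query mem[0x11]=0xbd, mem[0x0a]=0x3d, mem[0x1e]=0x18, mem[0x02]=0x0f, mem[0x15]=0x68

MEM[0x11,0x0a,0x1e,0x02,0x15] = bd 3d 18 0f 68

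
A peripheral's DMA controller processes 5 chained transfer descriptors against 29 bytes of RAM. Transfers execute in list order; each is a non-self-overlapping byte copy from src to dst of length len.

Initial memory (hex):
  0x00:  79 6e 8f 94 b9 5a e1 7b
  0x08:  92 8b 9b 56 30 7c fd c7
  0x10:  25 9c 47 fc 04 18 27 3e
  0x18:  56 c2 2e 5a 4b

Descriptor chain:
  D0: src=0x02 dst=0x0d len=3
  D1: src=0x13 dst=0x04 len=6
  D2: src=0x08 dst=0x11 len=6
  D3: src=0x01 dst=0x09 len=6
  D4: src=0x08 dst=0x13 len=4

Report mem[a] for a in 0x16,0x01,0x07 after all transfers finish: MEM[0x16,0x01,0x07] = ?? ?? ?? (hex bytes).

#0 dst[0x0d+3] := {0x8f,0x94,0xb9}
#1 dst[0x04+6] := {0xfc,0x04,0x18,0x27,0x3e,0x56}
#2 dst[0x11+6] := {0x3e,0x56,0x9b,0x56,0x30,0x8f}
#3 dst[0x09+6] := {0x6e,0x8f,0x94,0xfc,0x04,0x18}
#4 dst[0x13+4] := {0x3e,0x6e,0x8f,0x94}
query mem[0x16]=0x94, mem[0x01]=0x6e, mem[0x07]=0x27

MEM[0x16,0x01,0x07] = 94 6e 27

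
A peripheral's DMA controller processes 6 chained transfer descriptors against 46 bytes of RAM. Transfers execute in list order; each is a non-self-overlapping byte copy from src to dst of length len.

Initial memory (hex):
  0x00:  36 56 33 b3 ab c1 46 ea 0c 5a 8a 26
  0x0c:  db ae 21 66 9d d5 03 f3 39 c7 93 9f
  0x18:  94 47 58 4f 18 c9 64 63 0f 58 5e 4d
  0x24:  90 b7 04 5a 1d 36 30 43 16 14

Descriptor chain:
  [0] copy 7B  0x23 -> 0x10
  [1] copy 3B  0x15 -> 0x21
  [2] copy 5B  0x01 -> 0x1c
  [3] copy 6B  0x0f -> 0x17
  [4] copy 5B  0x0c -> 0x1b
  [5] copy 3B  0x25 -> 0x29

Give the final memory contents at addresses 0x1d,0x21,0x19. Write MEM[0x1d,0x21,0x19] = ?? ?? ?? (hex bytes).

MEM[0x1d,0x21,0x19] = 21 1d 90

D0: mem[0x10..0x16] <- [4d 90 b7 04 5a 1d 36]
D1: mem[0x21..0x23] <- [1d 36 9f]
D2: mem[0x1c..0x20] <- [56 33 b3 ab c1]
D3: mem[0x17..0x1c] <- [66 4d 90 b7 04 5a]
D4: mem[0x1b..0x1f] <- [db ae 21 66 4d]
D5: mem[0x29..0x2b] <- [b7 04 5a]
query mem[0x1d]=0x21, mem[0x21]=0x1d, mem[0x19]=0x90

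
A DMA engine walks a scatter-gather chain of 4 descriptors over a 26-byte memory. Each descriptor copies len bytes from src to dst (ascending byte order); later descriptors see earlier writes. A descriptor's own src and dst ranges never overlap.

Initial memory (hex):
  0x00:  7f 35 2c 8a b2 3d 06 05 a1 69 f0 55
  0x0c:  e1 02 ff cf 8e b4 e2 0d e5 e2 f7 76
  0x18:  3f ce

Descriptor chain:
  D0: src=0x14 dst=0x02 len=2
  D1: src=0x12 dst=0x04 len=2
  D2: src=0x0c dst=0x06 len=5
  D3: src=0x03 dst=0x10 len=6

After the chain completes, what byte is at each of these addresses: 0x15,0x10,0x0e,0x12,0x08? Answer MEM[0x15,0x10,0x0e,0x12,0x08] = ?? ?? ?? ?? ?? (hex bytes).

MEM[0x15,0x10,0x0e,0x12,0x08] = ff e2 ff 0d ff

  after D0: wrote 2B at 0x02 = e5e2
  after D1: wrote 2B at 0x04 = e20d
  after D2: wrote 5B at 0x06 = e102ffcf8e
  after D3: wrote 6B at 0x10 = e2e20de102ff
query mem[0x15]=0xff, mem[0x10]=0xe2, mem[0x0e]=0xff, mem[0x12]=0x0d, mem[0x08]=0xff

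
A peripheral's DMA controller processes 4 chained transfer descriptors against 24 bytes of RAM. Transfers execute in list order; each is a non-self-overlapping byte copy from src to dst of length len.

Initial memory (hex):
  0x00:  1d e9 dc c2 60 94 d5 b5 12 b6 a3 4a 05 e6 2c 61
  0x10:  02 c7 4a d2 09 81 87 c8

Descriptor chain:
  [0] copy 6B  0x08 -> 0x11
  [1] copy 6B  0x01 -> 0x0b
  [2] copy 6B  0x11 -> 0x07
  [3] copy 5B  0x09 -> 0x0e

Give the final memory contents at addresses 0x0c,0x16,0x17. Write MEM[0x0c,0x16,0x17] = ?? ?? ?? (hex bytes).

  after D0: wrote 6B at 0x11 = 12b6a34a05e6
  after D1: wrote 6B at 0x0b = e9dcc26094d5
  after D2: wrote 6B at 0x07 = 12b6a34a05e6
  after D3: wrote 5B at 0x0e = a34a05e6c2
query mem[0x0c]=0xe6, mem[0x16]=0xe6, mem[0x17]=0xc8

MEM[0x0c,0x16,0x17] = e6 e6 c8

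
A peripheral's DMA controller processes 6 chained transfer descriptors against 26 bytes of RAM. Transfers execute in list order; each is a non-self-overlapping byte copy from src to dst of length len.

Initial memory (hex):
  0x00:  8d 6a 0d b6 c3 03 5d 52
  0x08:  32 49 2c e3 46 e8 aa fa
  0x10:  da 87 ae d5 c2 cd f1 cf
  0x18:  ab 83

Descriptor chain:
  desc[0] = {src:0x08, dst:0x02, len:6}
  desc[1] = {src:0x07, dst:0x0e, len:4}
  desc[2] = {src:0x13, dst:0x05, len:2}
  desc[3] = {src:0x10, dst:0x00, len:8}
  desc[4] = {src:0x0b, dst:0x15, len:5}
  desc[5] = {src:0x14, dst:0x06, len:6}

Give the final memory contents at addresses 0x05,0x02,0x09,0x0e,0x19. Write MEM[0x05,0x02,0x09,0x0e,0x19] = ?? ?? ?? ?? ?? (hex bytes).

D0: mem[0x02..0x07] <- [32 49 2c e3 46 e8]
D1: mem[0x0e..0x11] <- [e8 32 49 2c]
D2: mem[0x05..0x06] <- [d5 c2]
D3: mem[0x00..0x07] <- [49 2c ae d5 c2 cd f1 cf]
D4: mem[0x15..0x19] <- [e3 46 e8 e8 32]
D5: mem[0x06..0x0b] <- [c2 e3 46 e8 e8 32]
query mem[0x05]=0xcd, mem[0x02]=0xae, mem[0x09]=0xe8, mem[0x0e]=0xe8, mem[0x19]=0x32

MEM[0x05,0x02,0x09,0x0e,0x19] = cd ae e8 e8 32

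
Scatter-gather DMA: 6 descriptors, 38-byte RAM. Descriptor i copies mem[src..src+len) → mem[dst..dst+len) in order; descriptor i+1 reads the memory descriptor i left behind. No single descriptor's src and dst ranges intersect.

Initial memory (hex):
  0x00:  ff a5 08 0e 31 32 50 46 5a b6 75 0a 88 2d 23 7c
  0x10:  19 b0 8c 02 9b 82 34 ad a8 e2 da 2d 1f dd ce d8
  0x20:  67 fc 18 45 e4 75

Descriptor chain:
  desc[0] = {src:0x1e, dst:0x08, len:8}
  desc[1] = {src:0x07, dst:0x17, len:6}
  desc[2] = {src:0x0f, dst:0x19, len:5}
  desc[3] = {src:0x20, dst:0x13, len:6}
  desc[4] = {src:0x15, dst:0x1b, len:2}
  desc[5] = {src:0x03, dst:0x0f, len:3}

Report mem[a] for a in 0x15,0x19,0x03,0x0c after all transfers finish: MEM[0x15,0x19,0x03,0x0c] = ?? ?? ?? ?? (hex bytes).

MEM[0x15,0x19,0x03,0x0c] = 18 75 0e 18

#0 dst[0x08+8] := {0xce,0xd8,0x67,0xfc,0x18,0x45,0xe4,0x75}
#1 dst[0x17+6] := {0x46,0xce,0xd8,0x67,0xfc,0x18}
#2 dst[0x19+5] := {0x75,0x19,0xb0,0x8c,0x02}
#3 dst[0x13+6] := {0x67,0xfc,0x18,0x45,0xe4,0x75}
#4 dst[0x1b+2] := {0x18,0x45}
#5 dst[0x0f+3] := {0x0e,0x31,0x32}
query mem[0x15]=0x18, mem[0x19]=0x75, mem[0x03]=0x0e, mem[0x0c]=0x18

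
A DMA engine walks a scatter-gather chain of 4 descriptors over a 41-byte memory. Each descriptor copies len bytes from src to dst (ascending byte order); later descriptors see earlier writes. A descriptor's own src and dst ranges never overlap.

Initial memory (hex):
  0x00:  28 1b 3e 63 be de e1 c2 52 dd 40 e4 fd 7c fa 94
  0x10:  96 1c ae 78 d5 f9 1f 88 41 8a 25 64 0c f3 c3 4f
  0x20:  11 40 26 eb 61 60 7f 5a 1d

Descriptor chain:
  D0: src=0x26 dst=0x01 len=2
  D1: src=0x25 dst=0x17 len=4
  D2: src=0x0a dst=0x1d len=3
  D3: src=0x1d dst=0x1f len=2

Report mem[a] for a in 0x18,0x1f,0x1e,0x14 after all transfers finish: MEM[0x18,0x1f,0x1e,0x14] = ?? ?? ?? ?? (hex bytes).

[0] 0x26->0x01 len=2 : 7f 5a
[1] 0x25->0x17 len=4 : 60 7f 5a 1d
[2] 0x0a->0x1d len=3 : 40 e4 fd
[3] 0x1d->0x1f len=2 : 40 e4
query mem[0x18]=0x7f, mem[0x1f]=0x40, mem[0x1e]=0xe4, mem[0x14]=0xd5

MEM[0x18,0x1f,0x1e,0x14] = 7f 40 e4 d5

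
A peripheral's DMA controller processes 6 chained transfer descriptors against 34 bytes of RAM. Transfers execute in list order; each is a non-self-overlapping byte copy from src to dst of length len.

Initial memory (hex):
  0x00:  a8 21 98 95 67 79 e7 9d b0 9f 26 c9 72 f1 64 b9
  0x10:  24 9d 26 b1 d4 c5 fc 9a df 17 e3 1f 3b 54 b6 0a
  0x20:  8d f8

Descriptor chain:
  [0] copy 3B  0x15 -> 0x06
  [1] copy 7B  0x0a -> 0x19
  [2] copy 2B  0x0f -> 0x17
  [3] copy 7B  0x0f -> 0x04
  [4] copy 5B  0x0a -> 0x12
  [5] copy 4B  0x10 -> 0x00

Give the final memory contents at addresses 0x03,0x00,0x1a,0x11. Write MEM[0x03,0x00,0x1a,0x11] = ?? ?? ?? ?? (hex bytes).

MEM[0x03,0x00,0x1a,0x11] = c9 24 c9 9d

#0 dst[0x06+3] := {0xc5,0xfc,0x9a}
#1 dst[0x19+7] := {0x26,0xc9,0x72,0xf1,0x64,0xb9,0x24}
#2 dst[0x17+2] := {0xb9,0x24}
#3 dst[0x04+7] := {0xb9,0x24,0x9d,0x26,0xb1,0xd4,0xc5}
#4 dst[0x12+5] := {0xc5,0xc9,0x72,0xf1,0x64}
#5 dst[0x00+4] := {0x24,0x9d,0xc5,0xc9}
query mem[0x03]=0xc9, mem[0x00]=0x24, mem[0x1a]=0xc9, mem[0x11]=0x9d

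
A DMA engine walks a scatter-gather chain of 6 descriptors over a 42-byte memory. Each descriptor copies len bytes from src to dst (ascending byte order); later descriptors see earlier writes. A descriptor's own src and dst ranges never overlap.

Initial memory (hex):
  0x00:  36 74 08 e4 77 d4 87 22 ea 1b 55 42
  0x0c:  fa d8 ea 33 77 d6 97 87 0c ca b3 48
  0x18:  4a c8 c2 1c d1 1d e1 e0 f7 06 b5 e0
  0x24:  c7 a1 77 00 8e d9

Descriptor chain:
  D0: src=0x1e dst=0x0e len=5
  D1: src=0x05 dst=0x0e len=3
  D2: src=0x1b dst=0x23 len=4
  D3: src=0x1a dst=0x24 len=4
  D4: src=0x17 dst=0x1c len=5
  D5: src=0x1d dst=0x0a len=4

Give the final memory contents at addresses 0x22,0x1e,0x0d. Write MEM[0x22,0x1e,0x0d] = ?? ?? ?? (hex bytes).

D0: mem[0x0e..0x12] <- [e1 e0 f7 06 b5]
D1: mem[0x0e..0x10] <- [d4 87 22]
D2: mem[0x23..0x26] <- [1c d1 1d e1]
D3: mem[0x24..0x27] <- [c2 1c d1 1d]
D4: mem[0x1c..0x20] <- [48 4a c8 c2 1c]
D5: mem[0x0a..0x0d] <- [4a c8 c2 1c]
query mem[0x22]=0xb5, mem[0x1e]=0xc8, mem[0x0d]=0x1c

MEM[0x22,0x1e,0x0d] = b5 c8 1c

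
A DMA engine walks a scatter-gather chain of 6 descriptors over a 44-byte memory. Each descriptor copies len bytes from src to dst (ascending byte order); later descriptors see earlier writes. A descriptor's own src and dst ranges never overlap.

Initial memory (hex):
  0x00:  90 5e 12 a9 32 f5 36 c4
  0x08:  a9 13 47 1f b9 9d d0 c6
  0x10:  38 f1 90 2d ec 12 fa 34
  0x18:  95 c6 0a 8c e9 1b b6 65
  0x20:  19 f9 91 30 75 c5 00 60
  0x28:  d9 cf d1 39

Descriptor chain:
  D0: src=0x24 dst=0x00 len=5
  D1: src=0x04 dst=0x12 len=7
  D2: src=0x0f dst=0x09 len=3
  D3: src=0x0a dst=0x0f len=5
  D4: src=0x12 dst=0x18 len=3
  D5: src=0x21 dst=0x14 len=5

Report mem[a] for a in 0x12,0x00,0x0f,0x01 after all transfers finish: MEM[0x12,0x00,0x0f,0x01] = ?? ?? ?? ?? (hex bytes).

D0: mem[0x00..0x04] <- [75 c5 00 60 d9]
D1: mem[0x12..0x18] <- [d9 f5 36 c4 a9 13 47]
D2: mem[0x09..0x0b] <- [c6 38 f1]
D3: mem[0x0f..0x13] <- [38 f1 b9 9d d0]
D4: mem[0x18..0x1a] <- [9d d0 36]
D5: mem[0x14..0x18] <- [f9 91 30 75 c5]
query mem[0x12]=0x9d, mem[0x00]=0x75, mem[0x0f]=0x38, mem[0x01]=0xc5

MEM[0x12,0x00,0x0f,0x01] = 9d 75 38 c5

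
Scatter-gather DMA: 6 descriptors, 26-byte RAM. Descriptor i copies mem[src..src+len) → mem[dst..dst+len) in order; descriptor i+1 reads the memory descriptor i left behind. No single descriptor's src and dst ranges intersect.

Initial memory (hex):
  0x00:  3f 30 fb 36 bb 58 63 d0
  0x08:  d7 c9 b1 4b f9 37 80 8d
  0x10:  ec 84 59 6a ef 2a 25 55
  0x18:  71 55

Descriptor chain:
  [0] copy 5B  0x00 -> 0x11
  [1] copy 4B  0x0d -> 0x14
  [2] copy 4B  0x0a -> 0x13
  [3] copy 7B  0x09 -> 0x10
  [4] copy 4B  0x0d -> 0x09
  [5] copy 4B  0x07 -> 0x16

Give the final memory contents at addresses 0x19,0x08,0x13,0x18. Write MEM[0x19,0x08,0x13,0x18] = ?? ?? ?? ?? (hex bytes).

[0] 0x00->0x11 len=5 : 3f 30 fb 36 bb
[1] 0x0d->0x14 len=4 : 37 80 8d ec
[2] 0x0a->0x13 len=4 : b1 4b f9 37
[3] 0x09->0x10 len=7 : c9 b1 4b f9 37 80 8d
[4] 0x0d->0x09 len=4 : 37 80 8d c9
[5] 0x07->0x16 len=4 : d0 d7 37 80
query mem[0x19]=0x80, mem[0x08]=0xd7, mem[0x13]=0xf9, mem[0x18]=0x37

MEM[0x19,0x08,0x13,0x18] = 80 d7 f9 37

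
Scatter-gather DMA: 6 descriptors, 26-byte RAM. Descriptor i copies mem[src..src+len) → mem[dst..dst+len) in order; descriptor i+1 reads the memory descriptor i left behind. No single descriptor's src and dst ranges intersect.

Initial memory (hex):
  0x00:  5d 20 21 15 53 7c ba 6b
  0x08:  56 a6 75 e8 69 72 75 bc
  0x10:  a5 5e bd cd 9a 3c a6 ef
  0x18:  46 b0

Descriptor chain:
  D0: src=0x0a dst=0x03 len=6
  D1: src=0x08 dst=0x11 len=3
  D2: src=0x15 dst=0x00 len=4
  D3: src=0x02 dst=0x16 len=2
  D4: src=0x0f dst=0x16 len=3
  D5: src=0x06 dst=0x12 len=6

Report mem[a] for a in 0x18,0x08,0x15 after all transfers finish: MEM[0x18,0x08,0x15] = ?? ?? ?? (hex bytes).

[0] 0x0a->0x03 len=6 : 75 e8 69 72 75 bc
[1] 0x08->0x11 len=3 : bc a6 75
[2] 0x15->0x00 len=4 : 3c a6 ef 46
[3] 0x02->0x16 len=2 : ef 46
[4] 0x0f->0x16 len=3 : bc a5 bc
[5] 0x06->0x12 len=6 : 72 75 bc a6 75 e8
query mem[0x18]=0xbc, mem[0x08]=0xbc, mem[0x15]=0xa6

MEM[0x18,0x08,0x15] = bc bc a6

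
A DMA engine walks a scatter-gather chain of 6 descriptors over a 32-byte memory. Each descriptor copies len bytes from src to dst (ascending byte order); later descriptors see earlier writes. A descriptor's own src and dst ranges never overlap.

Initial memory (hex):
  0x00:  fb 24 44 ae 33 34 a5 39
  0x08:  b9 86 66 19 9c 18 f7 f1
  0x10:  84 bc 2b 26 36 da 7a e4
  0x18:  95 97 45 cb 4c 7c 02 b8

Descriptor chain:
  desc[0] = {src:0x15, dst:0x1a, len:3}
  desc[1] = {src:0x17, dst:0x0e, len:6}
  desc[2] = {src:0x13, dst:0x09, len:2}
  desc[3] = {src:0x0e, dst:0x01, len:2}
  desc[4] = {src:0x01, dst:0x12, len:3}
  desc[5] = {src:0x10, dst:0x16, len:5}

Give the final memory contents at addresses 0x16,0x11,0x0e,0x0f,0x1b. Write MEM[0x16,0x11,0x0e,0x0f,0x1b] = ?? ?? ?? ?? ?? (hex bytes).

MEM[0x16,0x11,0x0e,0x0f,0x1b] = 97 da e4 95 7a

D0: mem[0x1a..0x1c] <- [da 7a e4]
D1: mem[0x0e..0x13] <- [e4 95 97 da 7a e4]
D2: mem[0x09..0x0a] <- [e4 36]
D3: mem[0x01..0x02] <- [e4 95]
D4: mem[0x12..0x14] <- [e4 95 ae]
D5: mem[0x16..0x1a] <- [97 da e4 95 ae]
query mem[0x16]=0x97, mem[0x11]=0xda, mem[0x0e]=0xe4, mem[0x0f]=0x95, mem[0x1b]=0x7a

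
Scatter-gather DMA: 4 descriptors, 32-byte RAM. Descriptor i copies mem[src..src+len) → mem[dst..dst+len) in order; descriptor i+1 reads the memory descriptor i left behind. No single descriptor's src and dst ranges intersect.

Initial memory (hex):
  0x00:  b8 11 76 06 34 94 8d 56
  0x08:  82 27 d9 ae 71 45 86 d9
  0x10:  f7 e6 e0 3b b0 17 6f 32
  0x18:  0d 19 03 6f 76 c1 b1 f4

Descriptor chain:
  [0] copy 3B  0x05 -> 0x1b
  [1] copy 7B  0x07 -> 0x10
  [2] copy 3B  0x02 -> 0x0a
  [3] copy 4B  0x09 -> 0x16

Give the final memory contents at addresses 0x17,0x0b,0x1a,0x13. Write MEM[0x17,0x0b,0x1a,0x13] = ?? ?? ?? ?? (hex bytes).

D0: mem[0x1b..0x1d] <- [94 8d 56]
D1: mem[0x10..0x16] <- [56 82 27 d9 ae 71 45]
D2: mem[0x0a..0x0c] <- [76 06 34]
D3: mem[0x16..0x19] <- [27 76 06 34]
query mem[0x17]=0x76, mem[0x0b]=0x06, mem[0x1a]=0x03, mem[0x13]=0xd9

MEM[0x17,0x0b,0x1a,0x13] = 76 06 03 d9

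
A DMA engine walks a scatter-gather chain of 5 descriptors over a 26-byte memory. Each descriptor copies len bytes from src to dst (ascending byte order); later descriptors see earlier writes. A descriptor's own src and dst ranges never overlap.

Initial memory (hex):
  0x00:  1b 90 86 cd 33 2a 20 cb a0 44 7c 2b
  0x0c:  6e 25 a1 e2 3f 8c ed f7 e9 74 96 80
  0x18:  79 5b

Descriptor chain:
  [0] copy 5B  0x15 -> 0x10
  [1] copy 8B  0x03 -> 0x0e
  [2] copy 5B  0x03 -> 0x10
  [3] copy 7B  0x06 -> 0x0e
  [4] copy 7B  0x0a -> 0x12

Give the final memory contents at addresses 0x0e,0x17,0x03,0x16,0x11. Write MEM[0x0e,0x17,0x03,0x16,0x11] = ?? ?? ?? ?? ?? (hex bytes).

MEM[0x0e,0x17,0x03,0x16,0x11] = 20 cb cd 20 44

#0 dst[0x10+5] := {0x74,0x96,0x80,0x79,0x5b}
#1 dst[0x0e+8] := {0xcd,0x33,0x2a,0x20,0xcb,0xa0,0x44,0x7c}
#2 dst[0x10+5] := {0xcd,0x33,0x2a,0x20,0xcb}
#3 dst[0x0e+7] := {0x20,0xcb,0xa0,0x44,0x7c,0x2b,0x6e}
#4 dst[0x12+7] := {0x7c,0x2b,0x6e,0x25,0x20,0xcb,0xa0}
query mem[0x0e]=0x20, mem[0x17]=0xcb, mem[0x03]=0xcd, mem[0x16]=0x20, mem[0x11]=0x44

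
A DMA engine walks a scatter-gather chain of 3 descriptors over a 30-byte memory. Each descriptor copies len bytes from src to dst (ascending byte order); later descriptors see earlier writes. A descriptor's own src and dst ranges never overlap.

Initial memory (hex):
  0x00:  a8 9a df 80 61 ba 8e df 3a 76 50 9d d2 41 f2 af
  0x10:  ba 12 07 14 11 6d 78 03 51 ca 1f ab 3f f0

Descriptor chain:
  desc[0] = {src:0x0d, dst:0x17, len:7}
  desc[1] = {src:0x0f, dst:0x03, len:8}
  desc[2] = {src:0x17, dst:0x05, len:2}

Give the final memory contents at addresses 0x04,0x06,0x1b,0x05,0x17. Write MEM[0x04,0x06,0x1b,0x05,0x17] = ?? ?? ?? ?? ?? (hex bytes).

MEM[0x04,0x06,0x1b,0x05,0x17] = ba f2 12 41 41

D0: mem[0x17..0x1d] <- [41 f2 af ba 12 07 14]
D1: mem[0x03..0x0a] <- [af ba 12 07 14 11 6d 78]
D2: mem[0x05..0x06] <- [41 f2]
query mem[0x04]=0xba, mem[0x06]=0xf2, mem[0x1b]=0x12, mem[0x05]=0x41, mem[0x17]=0x41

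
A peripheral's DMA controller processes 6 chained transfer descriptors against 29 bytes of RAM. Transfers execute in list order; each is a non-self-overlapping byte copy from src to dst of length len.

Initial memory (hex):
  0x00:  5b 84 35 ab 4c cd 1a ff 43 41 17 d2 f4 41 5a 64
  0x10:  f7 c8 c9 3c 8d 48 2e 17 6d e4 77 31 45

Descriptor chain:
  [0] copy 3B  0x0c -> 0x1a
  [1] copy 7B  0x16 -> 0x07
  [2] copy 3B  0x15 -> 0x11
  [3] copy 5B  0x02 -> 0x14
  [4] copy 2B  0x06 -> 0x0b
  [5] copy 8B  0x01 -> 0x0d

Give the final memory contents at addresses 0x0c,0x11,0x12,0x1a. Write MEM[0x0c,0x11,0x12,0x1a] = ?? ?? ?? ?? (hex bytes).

#0 dst[0x1a+3] := {0xf4,0x41,0x5a}
#1 dst[0x07+7] := {0x2e,0x17,0x6d,0xe4,0xf4,0x41,0x5a}
#2 dst[0x11+3] := {0x48,0x2e,0x17}
#3 dst[0x14+5] := {0x35,0xab,0x4c,0xcd,0x1a}
#4 dst[0x0b+2] := {0x1a,0x2e}
#5 dst[0x0d+8] := {0x84,0x35,0xab,0x4c,0xcd,0x1a,0x2e,0x17}
query mem[0x0c]=0x2e, mem[0x11]=0xcd, mem[0x12]=0x1a, mem[0x1a]=0xf4

MEM[0x0c,0x11,0x12,0x1a] = 2e cd 1a f4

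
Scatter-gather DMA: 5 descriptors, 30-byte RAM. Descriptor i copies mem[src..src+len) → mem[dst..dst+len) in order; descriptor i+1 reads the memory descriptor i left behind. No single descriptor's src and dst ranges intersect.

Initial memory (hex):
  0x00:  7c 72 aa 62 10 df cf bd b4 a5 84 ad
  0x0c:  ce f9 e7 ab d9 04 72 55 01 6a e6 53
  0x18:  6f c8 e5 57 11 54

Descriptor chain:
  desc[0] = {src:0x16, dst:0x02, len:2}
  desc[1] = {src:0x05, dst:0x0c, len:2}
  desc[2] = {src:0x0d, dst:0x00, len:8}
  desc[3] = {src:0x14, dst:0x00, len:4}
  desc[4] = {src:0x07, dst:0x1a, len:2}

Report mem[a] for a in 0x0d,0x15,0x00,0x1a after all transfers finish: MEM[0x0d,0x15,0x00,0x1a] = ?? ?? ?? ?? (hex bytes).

D0: mem[0x02..0x03] <- [e6 53]
D1: mem[0x0c..0x0d] <- [df cf]
D2: mem[0x00..0x07] <- [cf e7 ab d9 04 72 55 01]
D3: mem[0x00..0x03] <- [01 6a e6 53]
D4: mem[0x1a..0x1b] <- [01 b4]
query mem[0x0d]=0xcf, mem[0x15]=0x6a, mem[0x00]=0x01, mem[0x1a]=0x01

MEM[0x0d,0x15,0x00,0x1a] = cf 6a 01 01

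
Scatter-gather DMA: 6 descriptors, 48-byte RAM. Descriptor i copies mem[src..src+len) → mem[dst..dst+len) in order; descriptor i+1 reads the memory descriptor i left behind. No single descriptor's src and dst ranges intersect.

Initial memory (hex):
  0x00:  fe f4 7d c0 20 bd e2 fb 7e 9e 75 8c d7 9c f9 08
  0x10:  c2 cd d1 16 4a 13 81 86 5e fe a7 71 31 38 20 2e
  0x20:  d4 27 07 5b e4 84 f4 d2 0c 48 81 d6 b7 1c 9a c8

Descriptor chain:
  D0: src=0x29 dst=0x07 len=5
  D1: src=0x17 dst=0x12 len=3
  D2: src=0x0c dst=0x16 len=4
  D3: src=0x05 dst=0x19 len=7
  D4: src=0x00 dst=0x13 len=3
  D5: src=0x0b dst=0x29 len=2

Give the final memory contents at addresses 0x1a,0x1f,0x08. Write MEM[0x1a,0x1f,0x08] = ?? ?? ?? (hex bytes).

  after D0: wrote 5B at 0x07 = 4881d6b71c
  after D1: wrote 3B at 0x12 = 865efe
  after D2: wrote 4B at 0x16 = d79cf908
  after D3: wrote 7B at 0x19 = bde24881d6b71c
  after D4: wrote 3B at 0x13 = fef47d
  after D5: wrote 2B at 0x29 = 1cd7
query mem[0x1a]=0xe2, mem[0x1f]=0x1c, mem[0x08]=0x81

MEM[0x1a,0x1f,0x08] = e2 1c 81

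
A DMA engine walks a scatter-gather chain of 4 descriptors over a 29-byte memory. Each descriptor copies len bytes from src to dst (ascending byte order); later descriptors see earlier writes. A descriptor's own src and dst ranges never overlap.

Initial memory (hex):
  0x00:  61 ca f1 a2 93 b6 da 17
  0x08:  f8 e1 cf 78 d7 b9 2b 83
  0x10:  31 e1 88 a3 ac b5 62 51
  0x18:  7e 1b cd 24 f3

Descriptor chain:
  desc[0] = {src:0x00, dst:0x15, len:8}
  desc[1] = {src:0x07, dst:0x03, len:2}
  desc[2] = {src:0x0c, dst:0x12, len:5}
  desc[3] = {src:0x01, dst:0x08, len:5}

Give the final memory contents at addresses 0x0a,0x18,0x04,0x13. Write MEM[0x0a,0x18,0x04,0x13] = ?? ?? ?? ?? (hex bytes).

[0] 0x00->0x15 len=8 : 61 ca f1 a2 93 b6 da 17
[1] 0x07->0x03 len=2 : 17 f8
[2] 0x0c->0x12 len=5 : d7 b9 2b 83 31
[3] 0x01->0x08 len=5 : ca f1 17 f8 b6
query mem[0x0a]=0x17, mem[0x18]=0xa2, mem[0x04]=0xf8, mem[0x13]=0xb9

MEM[0x0a,0x18,0x04,0x13] = 17 a2 f8 b9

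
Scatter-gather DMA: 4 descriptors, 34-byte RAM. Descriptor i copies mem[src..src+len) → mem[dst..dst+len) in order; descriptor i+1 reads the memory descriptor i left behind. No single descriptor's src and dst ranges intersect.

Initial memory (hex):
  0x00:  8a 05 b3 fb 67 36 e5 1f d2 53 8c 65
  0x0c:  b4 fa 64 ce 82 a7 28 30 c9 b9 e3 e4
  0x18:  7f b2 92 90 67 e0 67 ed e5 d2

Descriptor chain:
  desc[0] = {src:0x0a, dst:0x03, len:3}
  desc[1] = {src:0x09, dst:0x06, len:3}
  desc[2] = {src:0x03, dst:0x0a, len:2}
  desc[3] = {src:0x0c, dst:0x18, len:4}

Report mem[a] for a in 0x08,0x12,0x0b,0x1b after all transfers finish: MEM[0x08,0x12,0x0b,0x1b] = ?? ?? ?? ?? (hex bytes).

D0: mem[0x03..0x05] <- [8c 65 b4]
D1: mem[0x06..0x08] <- [53 8c 65]
D2: mem[0x0a..0x0b] <- [8c 65]
D3: mem[0x18..0x1b] <- [b4 fa 64 ce]
query mem[0x08]=0x65, mem[0x12]=0x28, mem[0x0b]=0x65, mem[0x1b]=0xce

MEM[0x08,0x12,0x0b,0x1b] = 65 28 65 ce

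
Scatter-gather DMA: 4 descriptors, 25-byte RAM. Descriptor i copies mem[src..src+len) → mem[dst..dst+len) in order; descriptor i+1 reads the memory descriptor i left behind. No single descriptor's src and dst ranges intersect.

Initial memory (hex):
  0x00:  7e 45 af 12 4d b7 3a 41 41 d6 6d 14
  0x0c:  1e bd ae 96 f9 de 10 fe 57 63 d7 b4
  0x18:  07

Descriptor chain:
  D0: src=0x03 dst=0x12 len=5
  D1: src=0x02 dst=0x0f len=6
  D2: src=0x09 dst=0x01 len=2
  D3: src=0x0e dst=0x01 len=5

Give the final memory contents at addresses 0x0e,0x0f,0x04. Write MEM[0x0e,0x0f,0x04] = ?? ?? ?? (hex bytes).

#0 dst[0x12+5] := {0x12,0x4d,0xb7,0x3a,0x41}
#1 dst[0x0f+6] := {0xaf,0x12,0x4d,0xb7,0x3a,0x41}
#2 dst[0x01+2] := {0xd6,0x6d}
#3 dst[0x01+5] := {0xae,0xaf,0x12,0x4d,0xb7}
query mem[0x0e]=0xae, mem[0x0f]=0xaf, mem[0x04]=0x4d

MEM[0x0e,0x0f,0x04] = ae af 4d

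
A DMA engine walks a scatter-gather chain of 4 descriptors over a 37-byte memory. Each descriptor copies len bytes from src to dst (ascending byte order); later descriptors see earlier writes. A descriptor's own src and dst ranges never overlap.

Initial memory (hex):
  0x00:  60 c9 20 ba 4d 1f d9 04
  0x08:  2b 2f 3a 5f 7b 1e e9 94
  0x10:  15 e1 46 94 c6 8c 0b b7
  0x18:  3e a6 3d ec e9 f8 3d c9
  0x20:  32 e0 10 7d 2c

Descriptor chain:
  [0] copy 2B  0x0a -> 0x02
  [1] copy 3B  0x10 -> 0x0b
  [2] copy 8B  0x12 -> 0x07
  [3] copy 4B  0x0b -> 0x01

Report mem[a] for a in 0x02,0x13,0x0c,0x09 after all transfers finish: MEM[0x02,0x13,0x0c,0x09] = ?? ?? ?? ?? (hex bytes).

[0] 0x0a->0x02 len=2 : 3a 5f
[1] 0x10->0x0b len=3 : 15 e1 46
[2] 0x12->0x07 len=8 : 46 94 c6 8c 0b b7 3e a6
[3] 0x0b->0x01 len=4 : 0b b7 3e a6
query mem[0x02]=0xb7, mem[0x13]=0x94, mem[0x0c]=0xb7, mem[0x09]=0xc6

MEM[0x02,0x13,0x0c,0x09] = b7 94 b7 c6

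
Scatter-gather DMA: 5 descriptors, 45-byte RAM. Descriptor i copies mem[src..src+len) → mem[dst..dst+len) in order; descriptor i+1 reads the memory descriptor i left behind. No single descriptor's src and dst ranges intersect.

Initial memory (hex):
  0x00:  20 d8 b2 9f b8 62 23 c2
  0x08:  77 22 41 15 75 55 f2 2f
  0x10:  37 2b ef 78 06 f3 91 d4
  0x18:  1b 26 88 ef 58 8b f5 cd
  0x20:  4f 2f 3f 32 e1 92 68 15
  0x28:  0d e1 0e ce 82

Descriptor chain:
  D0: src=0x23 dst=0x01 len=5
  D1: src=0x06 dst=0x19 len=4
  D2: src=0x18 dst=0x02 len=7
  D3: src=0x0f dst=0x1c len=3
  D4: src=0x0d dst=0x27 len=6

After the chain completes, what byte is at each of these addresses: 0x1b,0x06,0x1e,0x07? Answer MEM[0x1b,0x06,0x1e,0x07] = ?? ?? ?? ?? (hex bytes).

MEM[0x1b,0x06,0x1e,0x07] = 77 22 2b 8b

[0] 0x23->0x01 len=5 : 32 e1 92 68 15
[1] 0x06->0x19 len=4 : 23 c2 77 22
[2] 0x18->0x02 len=7 : 1b 23 c2 77 22 8b f5
[3] 0x0f->0x1c len=3 : 2f 37 2b
[4] 0x0d->0x27 len=6 : 55 f2 2f 37 2b ef
query mem[0x1b]=0x77, mem[0x06]=0x22, mem[0x1e]=0x2b, mem[0x07]=0x8b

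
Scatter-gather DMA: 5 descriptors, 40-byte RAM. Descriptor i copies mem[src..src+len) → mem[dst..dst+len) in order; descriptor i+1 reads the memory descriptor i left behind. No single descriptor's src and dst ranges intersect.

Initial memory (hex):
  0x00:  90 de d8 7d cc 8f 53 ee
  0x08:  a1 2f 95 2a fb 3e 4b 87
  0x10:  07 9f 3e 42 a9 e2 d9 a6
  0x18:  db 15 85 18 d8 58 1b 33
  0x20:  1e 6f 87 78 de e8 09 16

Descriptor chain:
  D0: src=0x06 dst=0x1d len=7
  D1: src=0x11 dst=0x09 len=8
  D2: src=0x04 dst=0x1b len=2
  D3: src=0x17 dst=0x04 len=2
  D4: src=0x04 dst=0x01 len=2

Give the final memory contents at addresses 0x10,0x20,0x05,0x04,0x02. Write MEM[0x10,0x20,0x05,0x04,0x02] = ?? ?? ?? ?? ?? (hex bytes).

#0 dst[0x1d+7] := {0x53,0xee,0xa1,0x2f,0x95,0x2a,0xfb}
#1 dst[0x09+8] := {0x9f,0x3e,0x42,0xa9,0xe2,0xd9,0xa6,0xdb}
#2 dst[0x1b+2] := {0xcc,0x8f}
#3 dst[0x04+2] := {0xa6,0xdb}
#4 dst[0x01+2] := {0xa6,0xdb}
query mem[0x10]=0xdb, mem[0x20]=0x2f, mem[0x05]=0xdb, mem[0x04]=0xa6, mem[0x02]=0xdb

MEM[0x10,0x20,0x05,0x04,0x02] = db 2f db a6 db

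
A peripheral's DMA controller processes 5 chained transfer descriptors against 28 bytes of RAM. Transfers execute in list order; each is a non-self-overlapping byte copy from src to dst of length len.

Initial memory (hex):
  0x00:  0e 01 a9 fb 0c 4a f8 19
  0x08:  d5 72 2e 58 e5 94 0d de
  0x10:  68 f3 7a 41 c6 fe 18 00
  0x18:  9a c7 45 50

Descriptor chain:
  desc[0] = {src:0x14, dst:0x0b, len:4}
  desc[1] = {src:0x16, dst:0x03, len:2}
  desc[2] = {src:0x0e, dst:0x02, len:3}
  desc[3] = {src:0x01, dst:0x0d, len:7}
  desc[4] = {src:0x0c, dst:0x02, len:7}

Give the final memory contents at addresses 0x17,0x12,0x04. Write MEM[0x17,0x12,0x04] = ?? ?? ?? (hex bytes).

MEM[0x17,0x12,0x04] = 00 f8 00

D0: mem[0x0b..0x0e] <- [c6 fe 18 00]
D1: mem[0x03..0x04] <- [18 00]
D2: mem[0x02..0x04] <- [00 de 68]
D3: mem[0x0d..0x13] <- [01 00 de 68 4a f8 19]
D4: mem[0x02..0x08] <- [fe 01 00 de 68 4a f8]
query mem[0x17]=0x00, mem[0x12]=0xf8, mem[0x04]=0x00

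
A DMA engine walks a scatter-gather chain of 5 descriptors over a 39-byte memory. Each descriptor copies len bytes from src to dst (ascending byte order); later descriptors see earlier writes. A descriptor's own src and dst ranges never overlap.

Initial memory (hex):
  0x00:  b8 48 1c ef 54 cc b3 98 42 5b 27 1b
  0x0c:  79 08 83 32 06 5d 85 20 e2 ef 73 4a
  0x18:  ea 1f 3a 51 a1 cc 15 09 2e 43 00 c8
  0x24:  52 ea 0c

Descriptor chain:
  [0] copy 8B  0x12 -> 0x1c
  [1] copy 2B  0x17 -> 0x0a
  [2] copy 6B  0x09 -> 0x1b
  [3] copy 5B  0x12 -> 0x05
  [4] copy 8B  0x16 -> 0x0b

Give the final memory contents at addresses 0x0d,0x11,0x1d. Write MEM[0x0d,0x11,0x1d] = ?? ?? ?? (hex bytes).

  after D0: wrote 8B at 0x1c = 8520e2ef734aea1f
  after D1: wrote 2B at 0x0a = 4aea
  after D2: wrote 6B at 0x1b = 5b4aea790883
  after D3: wrote 5B at 0x05 = 8520e2ef73
  after D4: wrote 8B at 0x0b = 734aea1f3a5b4aea
query mem[0x0d]=0xea, mem[0x11]=0x4a, mem[0x1d]=0xea

MEM[0x0d,0x11,0x1d] = ea 4a ea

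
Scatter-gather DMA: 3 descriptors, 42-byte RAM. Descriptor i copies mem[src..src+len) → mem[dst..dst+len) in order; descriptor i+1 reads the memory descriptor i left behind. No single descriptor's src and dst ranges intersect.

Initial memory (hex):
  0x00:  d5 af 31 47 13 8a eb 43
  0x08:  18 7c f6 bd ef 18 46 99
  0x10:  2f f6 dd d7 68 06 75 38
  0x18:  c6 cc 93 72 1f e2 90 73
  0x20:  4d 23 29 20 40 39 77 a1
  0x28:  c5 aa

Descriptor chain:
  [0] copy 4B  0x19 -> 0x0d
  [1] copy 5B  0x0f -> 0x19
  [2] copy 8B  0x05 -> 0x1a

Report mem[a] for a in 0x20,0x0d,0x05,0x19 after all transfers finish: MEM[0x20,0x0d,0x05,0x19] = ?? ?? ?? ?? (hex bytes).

MEM[0x20,0x0d,0x05,0x19] = bd cc 8a 72

#0 dst[0x0d+4] := {0xcc,0x93,0x72,0x1f}
#1 dst[0x19+5] := {0x72,0x1f,0xf6,0xdd,0xd7}
#2 dst[0x1a+8] := {0x8a,0xeb,0x43,0x18,0x7c,0xf6,0xbd,0xef}
query mem[0x20]=0xbd, mem[0x0d]=0xcc, mem[0x05]=0x8a, mem[0x19]=0x72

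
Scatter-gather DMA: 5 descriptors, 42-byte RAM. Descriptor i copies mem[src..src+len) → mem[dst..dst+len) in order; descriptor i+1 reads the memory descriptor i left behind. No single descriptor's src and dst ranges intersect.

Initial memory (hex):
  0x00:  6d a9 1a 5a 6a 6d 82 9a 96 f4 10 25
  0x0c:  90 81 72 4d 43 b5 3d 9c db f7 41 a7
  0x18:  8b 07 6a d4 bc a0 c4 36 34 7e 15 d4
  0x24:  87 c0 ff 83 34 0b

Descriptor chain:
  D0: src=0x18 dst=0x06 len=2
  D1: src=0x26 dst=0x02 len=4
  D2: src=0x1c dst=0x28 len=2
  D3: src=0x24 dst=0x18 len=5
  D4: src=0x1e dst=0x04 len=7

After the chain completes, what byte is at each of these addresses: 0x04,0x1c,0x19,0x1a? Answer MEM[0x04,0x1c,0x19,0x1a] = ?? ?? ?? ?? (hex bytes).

MEM[0x04,0x1c,0x19,0x1a] = c4 bc c0 ff

[0] 0x18->0x06 len=2 : 8b 07
[1] 0x26->0x02 len=4 : ff 83 34 0b
[2] 0x1c->0x28 len=2 : bc a0
[3] 0x24->0x18 len=5 : 87 c0 ff 83 bc
[4] 0x1e->0x04 len=7 : c4 36 34 7e 15 d4 87
query mem[0x04]=0xc4, mem[0x1c]=0xbc, mem[0x19]=0xc0, mem[0x1a]=0xff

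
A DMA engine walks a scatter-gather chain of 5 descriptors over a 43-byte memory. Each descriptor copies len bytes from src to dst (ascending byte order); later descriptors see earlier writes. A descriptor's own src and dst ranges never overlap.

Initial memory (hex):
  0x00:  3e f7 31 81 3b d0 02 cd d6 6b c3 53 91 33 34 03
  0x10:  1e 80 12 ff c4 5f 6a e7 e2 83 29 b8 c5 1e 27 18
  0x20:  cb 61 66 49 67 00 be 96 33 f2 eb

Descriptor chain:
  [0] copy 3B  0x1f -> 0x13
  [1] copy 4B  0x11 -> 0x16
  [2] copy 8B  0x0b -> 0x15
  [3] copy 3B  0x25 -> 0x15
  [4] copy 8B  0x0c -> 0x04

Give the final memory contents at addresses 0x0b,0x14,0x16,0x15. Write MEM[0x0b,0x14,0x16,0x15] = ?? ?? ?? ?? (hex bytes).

  after D0: wrote 3B at 0x13 = 18cb61
  after D1: wrote 4B at 0x16 = 801218cb
  after D2: wrote 8B at 0x15 = 53913334031e8012
  after D3: wrote 3B at 0x15 = 00be96
  after D4: wrote 8B at 0x04 = 913334031e801218
query mem[0x0b]=0x18, mem[0x14]=0xcb, mem[0x16]=0xbe, mem[0x15]=0x00

MEM[0x0b,0x14,0x16,0x15] = 18 cb be 00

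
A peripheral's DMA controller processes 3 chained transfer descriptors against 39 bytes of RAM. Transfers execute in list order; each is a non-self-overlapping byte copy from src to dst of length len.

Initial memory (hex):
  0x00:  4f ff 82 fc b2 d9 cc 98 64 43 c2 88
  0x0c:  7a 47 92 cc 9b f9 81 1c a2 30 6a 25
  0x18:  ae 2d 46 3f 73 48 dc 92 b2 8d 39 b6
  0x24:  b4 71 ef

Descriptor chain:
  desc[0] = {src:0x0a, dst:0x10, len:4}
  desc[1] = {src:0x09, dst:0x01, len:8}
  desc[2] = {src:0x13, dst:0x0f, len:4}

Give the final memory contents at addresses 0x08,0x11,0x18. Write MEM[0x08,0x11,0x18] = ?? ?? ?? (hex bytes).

[0] 0x0a->0x10 len=4 : c2 88 7a 47
[1] 0x09->0x01 len=8 : 43 c2 88 7a 47 92 cc c2
[2] 0x13->0x0f len=4 : 47 a2 30 6a
query mem[0x08]=0xc2, mem[0x11]=0x30, mem[0x18]=0xae

MEM[0x08,0x11,0x18] = c2 30 ae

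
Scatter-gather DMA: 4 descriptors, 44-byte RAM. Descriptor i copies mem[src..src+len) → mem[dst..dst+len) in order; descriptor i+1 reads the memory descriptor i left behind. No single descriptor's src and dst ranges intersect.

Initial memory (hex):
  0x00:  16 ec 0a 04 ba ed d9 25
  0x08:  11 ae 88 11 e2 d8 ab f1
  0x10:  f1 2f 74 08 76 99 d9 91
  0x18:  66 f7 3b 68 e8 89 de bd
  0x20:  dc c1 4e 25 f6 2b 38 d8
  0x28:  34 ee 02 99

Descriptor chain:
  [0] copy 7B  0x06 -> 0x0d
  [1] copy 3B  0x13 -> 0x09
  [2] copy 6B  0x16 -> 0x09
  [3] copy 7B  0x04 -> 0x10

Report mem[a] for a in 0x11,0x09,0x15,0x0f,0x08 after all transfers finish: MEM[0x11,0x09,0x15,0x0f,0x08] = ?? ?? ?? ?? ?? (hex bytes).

MEM[0x11,0x09,0x15,0x0f,0x08] = ed d9 d9 11 11

  after D0: wrote 7B at 0x0d = d92511ae8811e2
  after D1: wrote 3B at 0x09 = e27699
  after D2: wrote 6B at 0x09 = d99166f73b68
  after D3: wrote 7B at 0x10 = baedd92511d991
query mem[0x11]=0xed, mem[0x09]=0xd9, mem[0x15]=0xd9, mem[0x0f]=0x11, mem[0x08]=0x11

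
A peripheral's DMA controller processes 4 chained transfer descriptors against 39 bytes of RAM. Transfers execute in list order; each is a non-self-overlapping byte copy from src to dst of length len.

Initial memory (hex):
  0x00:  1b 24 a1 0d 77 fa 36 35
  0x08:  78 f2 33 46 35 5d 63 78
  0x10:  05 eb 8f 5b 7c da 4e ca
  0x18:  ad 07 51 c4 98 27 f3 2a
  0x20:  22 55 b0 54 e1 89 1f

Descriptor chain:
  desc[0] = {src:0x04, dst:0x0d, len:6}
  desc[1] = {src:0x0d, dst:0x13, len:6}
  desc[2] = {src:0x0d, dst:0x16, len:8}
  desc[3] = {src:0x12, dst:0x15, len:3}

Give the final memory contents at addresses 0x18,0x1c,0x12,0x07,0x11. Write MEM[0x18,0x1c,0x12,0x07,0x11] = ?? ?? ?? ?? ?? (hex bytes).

  after D0: wrote 6B at 0x0d = 77fa363578f2
  after D1: wrote 6B at 0x13 = 77fa363578f2
  after D2: wrote 8B at 0x16 = 77fa363578f277fa
  after D3: wrote 3B at 0x15 = f277fa
query mem[0x18]=0x36, mem[0x1c]=0x77, mem[0x12]=0xf2, mem[0x07]=0x35, mem[0x11]=0x78

MEM[0x18,0x1c,0x12,0x07,0x11] = 36 77 f2 35 78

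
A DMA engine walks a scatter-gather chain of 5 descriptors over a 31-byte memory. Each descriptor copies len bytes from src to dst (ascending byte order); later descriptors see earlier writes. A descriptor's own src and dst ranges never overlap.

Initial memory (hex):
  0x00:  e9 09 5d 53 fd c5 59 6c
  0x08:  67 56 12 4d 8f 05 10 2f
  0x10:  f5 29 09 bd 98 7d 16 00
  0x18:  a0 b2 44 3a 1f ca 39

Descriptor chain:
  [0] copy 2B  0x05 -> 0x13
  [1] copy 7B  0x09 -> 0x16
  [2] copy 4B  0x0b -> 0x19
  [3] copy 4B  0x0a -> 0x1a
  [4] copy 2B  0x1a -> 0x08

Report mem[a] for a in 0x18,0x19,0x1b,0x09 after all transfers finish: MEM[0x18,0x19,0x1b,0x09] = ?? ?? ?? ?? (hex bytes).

MEM[0x18,0x19,0x1b,0x09] = 4d 4d 4d 4d

D0: mem[0x13..0x14] <- [c5 59]
D1: mem[0x16..0x1c] <- [56 12 4d 8f 05 10 2f]
D2: mem[0x19..0x1c] <- [4d 8f 05 10]
D3: mem[0x1a..0x1d] <- [12 4d 8f 05]
D4: mem[0x08..0x09] <- [12 4d]
query mem[0x18]=0x4d, mem[0x19]=0x4d, mem[0x1b]=0x4d, mem[0x09]=0x4d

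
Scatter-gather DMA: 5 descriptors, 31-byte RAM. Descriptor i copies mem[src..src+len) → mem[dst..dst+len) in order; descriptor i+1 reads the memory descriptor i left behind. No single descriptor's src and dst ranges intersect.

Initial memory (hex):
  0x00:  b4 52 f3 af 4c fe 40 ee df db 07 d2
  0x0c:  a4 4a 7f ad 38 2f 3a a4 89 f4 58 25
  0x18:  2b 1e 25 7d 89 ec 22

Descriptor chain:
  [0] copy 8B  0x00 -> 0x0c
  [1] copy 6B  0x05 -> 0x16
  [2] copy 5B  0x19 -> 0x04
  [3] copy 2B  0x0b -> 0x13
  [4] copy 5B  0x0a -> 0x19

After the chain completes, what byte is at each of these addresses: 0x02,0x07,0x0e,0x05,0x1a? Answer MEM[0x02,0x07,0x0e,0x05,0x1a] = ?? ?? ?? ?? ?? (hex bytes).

#0 dst[0x0c+8] := {0xb4,0x52,0xf3,0xaf,0x4c,0xfe,0x40,0xee}
#1 dst[0x16+6] := {0xfe,0x40,0xee,0xdf,0xdb,0x07}
#2 dst[0x04+5] := {0xdf,0xdb,0x07,0x89,0xec}
#3 dst[0x13+2] := {0xd2,0xb4}
#4 dst[0x19+5] := {0x07,0xd2,0xb4,0x52,0xf3}
query mem[0x02]=0xf3, mem[0x07]=0x89, mem[0x0e]=0xf3, mem[0x05]=0xdb, mem[0x1a]=0xd2

MEM[0x02,0x07,0x0e,0x05,0x1a] = f3 89 f3 db d2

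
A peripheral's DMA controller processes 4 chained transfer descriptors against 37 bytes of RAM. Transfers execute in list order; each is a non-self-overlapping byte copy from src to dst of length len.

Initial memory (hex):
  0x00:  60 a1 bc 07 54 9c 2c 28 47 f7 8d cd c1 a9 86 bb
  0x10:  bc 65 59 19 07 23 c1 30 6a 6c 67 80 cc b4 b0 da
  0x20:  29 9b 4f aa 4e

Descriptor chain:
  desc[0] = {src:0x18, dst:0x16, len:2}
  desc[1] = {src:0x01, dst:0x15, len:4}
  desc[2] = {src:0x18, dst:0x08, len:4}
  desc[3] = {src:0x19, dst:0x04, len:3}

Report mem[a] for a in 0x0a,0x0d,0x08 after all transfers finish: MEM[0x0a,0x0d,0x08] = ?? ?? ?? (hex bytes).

  after D0: wrote 2B at 0x16 = 6a6c
  after D1: wrote 4B at 0x15 = a1bc0754
  after D2: wrote 4B at 0x08 = 546c6780
  after D3: wrote 3B at 0x04 = 6c6780
query mem[0x0a]=0x67, mem[0x0d]=0xa9, mem[0x08]=0x54

MEM[0x0a,0x0d,0x08] = 67 a9 54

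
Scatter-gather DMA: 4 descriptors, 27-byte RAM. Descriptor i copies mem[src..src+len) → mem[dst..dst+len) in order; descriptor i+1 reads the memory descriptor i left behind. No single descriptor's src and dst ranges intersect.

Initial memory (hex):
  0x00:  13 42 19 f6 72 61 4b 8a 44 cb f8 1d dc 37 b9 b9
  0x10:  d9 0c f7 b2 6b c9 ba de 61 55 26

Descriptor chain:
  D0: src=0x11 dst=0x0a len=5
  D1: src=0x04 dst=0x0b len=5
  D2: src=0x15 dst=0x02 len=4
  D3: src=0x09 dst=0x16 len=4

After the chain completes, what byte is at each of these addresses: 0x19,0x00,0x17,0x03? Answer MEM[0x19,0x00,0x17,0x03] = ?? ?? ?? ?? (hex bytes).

MEM[0x19,0x00,0x17,0x03] = 61 13 0c ba

D0: mem[0x0a..0x0e] <- [0c f7 b2 6b c9]
D1: mem[0x0b..0x0f] <- [72 61 4b 8a 44]
D2: mem[0x02..0x05] <- [c9 ba de 61]
D3: mem[0x16..0x19] <- [cb 0c 72 61]
query mem[0x19]=0x61, mem[0x00]=0x13, mem[0x17]=0x0c, mem[0x03]=0xba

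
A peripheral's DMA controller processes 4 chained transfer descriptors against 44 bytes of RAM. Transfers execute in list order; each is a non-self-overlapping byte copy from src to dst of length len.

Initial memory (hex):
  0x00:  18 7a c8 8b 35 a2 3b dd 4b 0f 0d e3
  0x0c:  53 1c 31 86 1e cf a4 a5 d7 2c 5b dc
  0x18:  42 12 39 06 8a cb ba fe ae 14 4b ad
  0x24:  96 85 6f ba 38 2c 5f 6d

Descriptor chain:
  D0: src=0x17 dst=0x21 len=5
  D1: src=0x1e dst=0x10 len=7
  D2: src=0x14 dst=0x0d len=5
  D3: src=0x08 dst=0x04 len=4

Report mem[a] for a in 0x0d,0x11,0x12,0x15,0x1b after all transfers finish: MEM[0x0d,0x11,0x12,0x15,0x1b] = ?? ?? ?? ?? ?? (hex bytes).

#0 dst[0x21+5] := {0xdc,0x42,0x12,0x39,0x06}
#1 dst[0x10+7] := {0xba,0xfe,0xae,0xdc,0x42,0x12,0x39}
#2 dst[0x0d+5] := {0x42,0x12,0x39,0xdc,0x42}
#3 dst[0x04+4] := {0x4b,0x0f,0x0d,0xe3}
query mem[0x0d]=0x42, mem[0x11]=0x42, mem[0x12]=0xae, mem[0x15]=0x12, mem[0x1b]=0x06

MEM[0x0d,0x11,0x12,0x15,0x1b] = 42 42 ae 12 06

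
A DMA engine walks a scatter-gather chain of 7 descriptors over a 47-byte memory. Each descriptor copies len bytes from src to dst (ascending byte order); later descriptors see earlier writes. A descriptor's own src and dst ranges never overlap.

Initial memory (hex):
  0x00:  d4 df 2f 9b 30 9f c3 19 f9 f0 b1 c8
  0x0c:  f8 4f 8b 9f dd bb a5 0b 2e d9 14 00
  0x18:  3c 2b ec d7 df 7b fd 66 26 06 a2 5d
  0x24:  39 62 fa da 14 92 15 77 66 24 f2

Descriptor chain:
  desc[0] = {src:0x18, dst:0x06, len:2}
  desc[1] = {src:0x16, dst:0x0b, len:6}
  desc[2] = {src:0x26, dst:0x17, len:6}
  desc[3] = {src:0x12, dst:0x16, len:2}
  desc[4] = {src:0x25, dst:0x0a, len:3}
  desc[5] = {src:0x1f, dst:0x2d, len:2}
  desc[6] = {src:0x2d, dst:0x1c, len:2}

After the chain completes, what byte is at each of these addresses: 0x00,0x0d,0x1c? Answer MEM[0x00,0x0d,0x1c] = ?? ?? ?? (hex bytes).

MEM[0x00,0x0d,0x1c] = d4 3c 66

#0 dst[0x06+2] := {0x3c,0x2b}
#1 dst[0x0b+6] := {0x14,0x00,0x3c,0x2b,0xec,0xd7}
#2 dst[0x17+6] := {0xfa,0xda,0x14,0x92,0x15,0x77}
#3 dst[0x16+2] := {0xa5,0x0b}
#4 dst[0x0a+3] := {0x62,0xfa,0xda}
#5 dst[0x2d+2] := {0x66,0x26}
#6 dst[0x1c+2] := {0x66,0x26}
query mem[0x00]=0xd4, mem[0x0d]=0x3c, mem[0x1c]=0x66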